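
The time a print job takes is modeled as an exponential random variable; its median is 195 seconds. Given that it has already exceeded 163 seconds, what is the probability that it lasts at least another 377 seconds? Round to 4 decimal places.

For an exponential, median = ln(2)/λ, so λ = ln 2 / 195 = 0.0035546 per second.
The exponential is memoryless, so the remaining time is again Exp(λ): the condition X > 163 is irrelevant.
P(X > 377) = e^(−1.3401) ≈ 0.2618.

0.2618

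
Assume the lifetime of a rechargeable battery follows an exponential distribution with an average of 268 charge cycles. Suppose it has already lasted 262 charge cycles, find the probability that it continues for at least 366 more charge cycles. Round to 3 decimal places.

0.255

The rate is λ = 1/268 = 0.00373134 per charge cycle.
The exponential is memoryless, so the remaining time is again Exp(λ): the condition X > 262 is irrelevant.
P(X > 366) = e^(−1.3657) ≈ 0.255.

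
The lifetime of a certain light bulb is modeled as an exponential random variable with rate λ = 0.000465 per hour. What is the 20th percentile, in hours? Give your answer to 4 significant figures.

Set 1 − e^(−λt) = 0.2, so t = −ln(0.8)/λ = 0.22314/0.000465 ≈ 479.879 hours.

479.9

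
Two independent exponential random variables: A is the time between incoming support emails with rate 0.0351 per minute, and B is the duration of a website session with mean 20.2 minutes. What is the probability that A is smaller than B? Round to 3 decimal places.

0.415

λ_1 = 0.0351, λ_2 = 1/20.2 = 0.049505.
For independent exponentials, P(A < B) = λ_1/(λ_1+λ_2) = 0.0351/0.084605 ≈ 0.415.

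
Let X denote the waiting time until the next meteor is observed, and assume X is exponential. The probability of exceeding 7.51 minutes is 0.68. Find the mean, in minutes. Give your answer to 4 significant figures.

19.47

e^(−λ·7.51) = 0.68 ⇒ λ = −ln(0.68)/7.51 = 0.0513532.
Mean = 1/λ = 19.473 minutes.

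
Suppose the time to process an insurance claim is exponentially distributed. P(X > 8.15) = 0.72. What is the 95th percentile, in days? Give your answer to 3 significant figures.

74.3

e^(−λ·8.15) = 0.72 ⇒ λ = −ln(0.72)/8.15 = 0.0403072.
95th percentile: 1 − e^(−λt) = 0.95, t = −ln(0.05)/λ = 74.3224 days.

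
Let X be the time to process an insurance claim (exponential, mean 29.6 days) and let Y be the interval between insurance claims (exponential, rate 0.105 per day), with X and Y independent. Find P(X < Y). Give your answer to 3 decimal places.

0.243

λ_1 = 1/29.6 = 0.0337838, λ_2 = 0.105.
For independent exponentials, P(X < Y) = λ_1/(λ_1+λ_2) = 0.0337838/0.138784 ≈ 0.243.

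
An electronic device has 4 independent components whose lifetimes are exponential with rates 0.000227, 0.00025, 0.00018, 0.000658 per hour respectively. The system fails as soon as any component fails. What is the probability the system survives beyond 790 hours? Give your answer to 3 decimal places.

0.354

The time to first failure is exponential with rate Σλ = 0.000227 + 0.00025 + 0.00018 + 0.000658 = 0.001315.
P(min > 790) = e^(−0.001315·790) = e^(−1.0389) ≈ 0.354.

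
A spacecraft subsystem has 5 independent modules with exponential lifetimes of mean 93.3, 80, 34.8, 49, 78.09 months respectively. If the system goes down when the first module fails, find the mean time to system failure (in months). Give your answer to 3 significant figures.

The first failure time is exponential with rate Σλ_i = 1/93.3 + 1/80 + 1/34.8 + 1/49 + 1/78.09 = 0.0851676 per month.
E[min] = 1/Σλ = 1/0.0851676 = 11.7415 months.

11.7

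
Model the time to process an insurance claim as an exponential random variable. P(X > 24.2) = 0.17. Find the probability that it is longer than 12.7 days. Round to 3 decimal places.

0.395

e^(−λ·24.2) = 0.17 ⇒ λ = −ln(0.17)/24.2 = 0.0732214.
P(X > 12.7) = e^(−0.0732214·12.7) = e^(−0.92991) ≈ 0.395.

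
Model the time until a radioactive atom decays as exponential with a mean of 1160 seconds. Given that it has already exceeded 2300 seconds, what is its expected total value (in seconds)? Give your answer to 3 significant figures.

3460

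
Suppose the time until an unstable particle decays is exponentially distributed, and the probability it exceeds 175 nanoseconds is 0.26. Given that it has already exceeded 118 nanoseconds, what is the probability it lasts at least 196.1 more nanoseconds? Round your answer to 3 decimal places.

From e^(−λ·175) = 0.26, λ = −ln(0.26)/175 = 0.00769756.
Memoryless: P(X > 118+196.1 | X > 118) = P(X > 196.1) = e^(−0.00769756·196.1) ≈ 0.221.

0.221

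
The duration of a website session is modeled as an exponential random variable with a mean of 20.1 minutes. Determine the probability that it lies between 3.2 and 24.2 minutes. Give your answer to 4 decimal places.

The rate is λ = 1/20.1 = 0.0497512 per minute.
P(3.2 < X < 24.2) = e^(−λ·3.2) − e^(−λ·24.2) = 0.85282 − 0.30000 ≈ 0.5528.

0.5528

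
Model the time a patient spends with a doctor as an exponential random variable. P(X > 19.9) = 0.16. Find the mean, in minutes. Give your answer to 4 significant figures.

e^(−λ·19.9) = 0.16 ⇒ λ = −ln(0.16)/19.9 = 0.0920895.
Mean = 1/λ = 10.859 minutes.

10.86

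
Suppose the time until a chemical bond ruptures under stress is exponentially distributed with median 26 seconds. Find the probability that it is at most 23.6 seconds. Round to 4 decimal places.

For an exponential, median = ln(2)/λ, so λ = ln 2 / 26 = 0.0266595 per second.
P(X ≤ 23.6) = 1 − e^(−λ·23.6) = 1 − e^(−0.62916) ≈ 0.4670.

0.4670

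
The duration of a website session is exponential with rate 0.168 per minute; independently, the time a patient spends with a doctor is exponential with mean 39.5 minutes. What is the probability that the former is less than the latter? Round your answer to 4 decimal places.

λ_1 = 0.168, λ_2 = 1/39.5 = 0.0253165.
For independent exponentials, P(the former < the latter) = λ_1/(λ_1+λ_2) = 0.168/0.193316 ≈ 0.8690.

0.8690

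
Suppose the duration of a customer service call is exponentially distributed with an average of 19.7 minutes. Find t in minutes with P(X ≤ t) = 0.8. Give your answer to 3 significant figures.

31.7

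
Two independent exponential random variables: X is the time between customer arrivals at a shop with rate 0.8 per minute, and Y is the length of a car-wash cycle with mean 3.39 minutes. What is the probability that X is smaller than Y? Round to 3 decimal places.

λ_1 = 0.8, λ_2 = 1/3.39 = 0.294985.
For independent exponentials, P(X < Y) = λ_1/(λ_1+λ_2) = 0.8/1.09499 ≈ 0.731.

0.731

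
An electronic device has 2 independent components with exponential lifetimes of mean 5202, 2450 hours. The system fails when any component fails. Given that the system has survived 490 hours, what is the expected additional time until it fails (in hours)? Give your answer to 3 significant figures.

First-failure rate Σλ = 1/5202 + 1/2450 = 0.000600397.
By memorylessness the expected residual is 1/Σλ = 1665.56 hours, regardless of the 490 already elapsed.

1670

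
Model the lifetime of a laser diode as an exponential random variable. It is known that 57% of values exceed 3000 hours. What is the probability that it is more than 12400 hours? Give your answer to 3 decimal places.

e^(−λ·3000) = 0.57 ⇒ λ = −ln(0.57)/3000 = 0.000187373.
P(X > 12400) = e^(−0.000187373·12400) = e^(−2.3234) ≈ 0.098.

0.098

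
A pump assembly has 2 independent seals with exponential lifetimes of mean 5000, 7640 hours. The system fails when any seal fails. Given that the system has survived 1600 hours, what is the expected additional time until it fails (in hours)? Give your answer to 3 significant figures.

First-failure rate Σλ = 1/5000 + 1/7640 = 0.00033089.
By memorylessness the expected residual is 1/Σλ = 3022.15 hours, regardless of the 1600 already elapsed.

3020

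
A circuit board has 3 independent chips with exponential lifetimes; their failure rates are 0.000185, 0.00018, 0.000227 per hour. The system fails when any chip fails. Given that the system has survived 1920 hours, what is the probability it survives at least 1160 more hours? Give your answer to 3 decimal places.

0.503

Time to first failure ~ Exp(Σλ) with Σλ = 0.000592.
By memorylessness, P(T > 1920+1160 | T > 1920) = P(T > 1160) = e^(−0.000592·1160) ≈ 0.503.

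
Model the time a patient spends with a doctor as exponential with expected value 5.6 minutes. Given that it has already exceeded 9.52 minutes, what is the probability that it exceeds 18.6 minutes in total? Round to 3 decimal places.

0.198

The rate is λ = 1/5.6 = 0.178571 per minute.
The exponential is memoryless, so the remaining time is again Exp(λ): the condition X > 9.52 is irrelevant.
P(X > 9.08) = e^(−1.6214) ≈ 0.198.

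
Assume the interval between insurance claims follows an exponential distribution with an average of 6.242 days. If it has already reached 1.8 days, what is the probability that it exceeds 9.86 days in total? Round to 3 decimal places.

0.275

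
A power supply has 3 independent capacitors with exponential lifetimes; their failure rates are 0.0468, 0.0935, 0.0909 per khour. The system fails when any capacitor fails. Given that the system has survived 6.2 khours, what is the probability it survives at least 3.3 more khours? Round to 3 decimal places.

0.466

Time to first failure ~ Exp(Σλ) with Σλ = 0.2312.
By memorylessness, P(T > 6.2+3.3 | T > 6.2) = P(T > 3.3) = e^(−0.2312·3.3) ≈ 0.466.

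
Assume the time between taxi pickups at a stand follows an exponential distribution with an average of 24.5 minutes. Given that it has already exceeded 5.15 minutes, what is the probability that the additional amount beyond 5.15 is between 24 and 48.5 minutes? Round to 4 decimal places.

The rate is λ = 1/24.5 = 0.0408163 per minute.
Memoryless: the residual past 5.15 is again Exp(λ).
P(24 < residual < 48.5) = e^(−λ·24) − e^(−λ·48.5) = 0.37546 − 0.13813 ≈ 0.2373.

0.2373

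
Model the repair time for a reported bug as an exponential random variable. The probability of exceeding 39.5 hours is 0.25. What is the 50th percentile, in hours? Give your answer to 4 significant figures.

e^(−λ·39.5) = 0.25 ⇒ λ = −ln(0.25)/39.5 = 0.0350961.
50th percentile: 1 − e^(−λt) = 0.5, t = −ln(0.5)/λ = 19.75 hours.

19.75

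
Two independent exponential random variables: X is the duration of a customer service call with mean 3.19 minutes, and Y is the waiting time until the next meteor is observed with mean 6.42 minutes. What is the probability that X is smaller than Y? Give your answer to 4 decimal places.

λ_1 = 1/3.19 = 0.31348, λ_2 = 1/6.42 = 0.155763.
For independent exponentials, P(X < Y) = λ_1/(λ_1+λ_2) = 0.31348/0.469243 ≈ 0.6681.

0.6681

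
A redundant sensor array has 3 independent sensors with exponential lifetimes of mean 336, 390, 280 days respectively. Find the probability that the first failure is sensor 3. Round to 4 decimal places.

0.3920

Rates: λ_i = 1/mean_i → 0.00297619, 0.0025641, 0.00357143; Σλ = 0.00911172.
P(sensor 3 first) = λ_3/Σλ = 0.00357143/0.00911172 ≈ 0.3920.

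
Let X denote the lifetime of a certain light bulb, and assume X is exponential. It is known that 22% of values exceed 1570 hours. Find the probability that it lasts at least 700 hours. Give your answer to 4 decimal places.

e^(−λ·1570) = 0.22 ⇒ λ = −ln(0.22)/1570 = 0.000964413.
P(X > 700) = e^(−0.000964413·700) = e^(−0.67509) ≈ 0.5091.

0.5091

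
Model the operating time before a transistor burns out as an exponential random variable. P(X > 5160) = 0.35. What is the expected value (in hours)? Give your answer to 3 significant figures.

4920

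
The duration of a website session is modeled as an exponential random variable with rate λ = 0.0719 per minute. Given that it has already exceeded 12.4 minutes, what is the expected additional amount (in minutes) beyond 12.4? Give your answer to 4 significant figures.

By memorylessness, the remaining amount past any threshold is again Exp(λ) with mean 1/λ = 13.9082 minutes.

13.91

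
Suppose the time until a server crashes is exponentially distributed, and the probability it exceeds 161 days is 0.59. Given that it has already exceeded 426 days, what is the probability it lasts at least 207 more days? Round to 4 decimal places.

0.5074

From e^(−λ·161) = 0.59, λ = −ln(0.59)/161 = 0.00327722.
Memoryless: P(X > 426+207 | X > 426) = P(X > 207) = e^(−0.00327722·207) ≈ 0.5074.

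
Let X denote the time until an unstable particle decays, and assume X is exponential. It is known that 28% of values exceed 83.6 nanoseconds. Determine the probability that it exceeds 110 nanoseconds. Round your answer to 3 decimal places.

0.187

e^(−λ·83.6) = 0.28 ⇒ λ = −ln(0.28)/83.6 = 0.0152269.
P(X > 110) = e^(−0.0152269·110) = e^(−1.675) ≈ 0.187.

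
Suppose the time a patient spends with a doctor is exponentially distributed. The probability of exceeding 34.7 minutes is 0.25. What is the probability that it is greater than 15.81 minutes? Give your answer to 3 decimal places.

e^(−λ·34.7) = 0.25 ⇒ λ = −ln(0.25)/34.7 = 0.0399508.
P(X > 15.81) = e^(−0.0399508·15.81) = e^(−0.63162) ≈ 0.532.

0.532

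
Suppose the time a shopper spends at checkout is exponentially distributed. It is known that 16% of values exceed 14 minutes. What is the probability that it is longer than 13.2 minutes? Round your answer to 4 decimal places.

0.1777

e^(−λ·14) = 0.16 ⇒ λ = −ln(0.16)/14 = 0.130899.
P(X > 13.2) = e^(−0.130899·13.2) = e^(−1.7279) ≈ 0.1777.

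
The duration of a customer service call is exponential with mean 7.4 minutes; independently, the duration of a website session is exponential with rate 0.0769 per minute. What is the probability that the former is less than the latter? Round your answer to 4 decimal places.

0.6373

λ_1 = 1/7.4 = 0.135135, λ_2 = 0.0769.
For independent exponentials, P(the former < the latter) = λ_1/(λ_1+λ_2) = 0.135135/0.212035 ≈ 0.6373.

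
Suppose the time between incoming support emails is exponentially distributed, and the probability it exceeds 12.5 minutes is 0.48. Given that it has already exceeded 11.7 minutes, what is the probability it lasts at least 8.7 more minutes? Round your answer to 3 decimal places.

0.600

From e^(−λ·12.5) = 0.48, λ = −ln(0.48)/12.5 = 0.0587175.
Memoryless: P(X > 11.7+8.7 | X > 11.7) = P(X > 8.7) = e^(−0.0587175·8.7) ≈ 0.600.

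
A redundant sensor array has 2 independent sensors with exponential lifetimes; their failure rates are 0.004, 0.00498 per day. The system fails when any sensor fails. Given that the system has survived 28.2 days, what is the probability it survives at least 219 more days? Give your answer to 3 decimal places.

Time to first failure ~ Exp(Σλ) with Σλ = 0.00898.
By memorylessness, P(T > 28.2+219 | T > 28.2) = P(T > 219) = e^(−0.00898·219) ≈ 0.140.

0.140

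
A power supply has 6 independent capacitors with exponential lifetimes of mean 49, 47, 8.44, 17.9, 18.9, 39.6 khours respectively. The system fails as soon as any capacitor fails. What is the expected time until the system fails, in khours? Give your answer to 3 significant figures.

The first failure time is exponential with rate Σλ_i = 1/49 + 1/47 + 1/8.44 + 1/17.9 + 1/18.9 + 1/39.6 = 0.294197 per khour.
E[min] = 1/Σλ = 1/0.294197 = 3.39909 khours.

3.40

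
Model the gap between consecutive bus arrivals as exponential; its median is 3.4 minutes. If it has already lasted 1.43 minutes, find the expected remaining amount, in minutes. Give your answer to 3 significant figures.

For an exponential, median = ln(2)/λ, so λ = ln 2 / 3.4 = 0.203867 per minute.
By memorylessness, the remaining amount past any threshold is again Exp(λ) with mean 1/λ = 4.90516 minutes.

4.91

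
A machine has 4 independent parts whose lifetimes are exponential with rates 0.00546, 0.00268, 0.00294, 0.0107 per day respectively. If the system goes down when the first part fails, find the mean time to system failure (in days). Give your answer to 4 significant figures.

45.91

The time to first failure is exponential with rate Σλ = 0.00546 + 0.00268 + 0.00294 + 0.0107 = 0.02178.
E[min] = 1/Σλ = 1/0.02178 = 45.9137 days.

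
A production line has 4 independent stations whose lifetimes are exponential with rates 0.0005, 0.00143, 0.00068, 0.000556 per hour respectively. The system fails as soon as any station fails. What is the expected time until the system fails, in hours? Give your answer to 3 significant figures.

316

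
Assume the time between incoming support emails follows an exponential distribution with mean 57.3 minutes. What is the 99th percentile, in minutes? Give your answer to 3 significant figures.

264

The rate is λ = 1/57.3 = 0.017452 per minute.
Set 1 − e^(−λt) = 0.99, so t = −ln(0.01)/λ = 4.6052/0.017452 ≈ 263.876 minutes.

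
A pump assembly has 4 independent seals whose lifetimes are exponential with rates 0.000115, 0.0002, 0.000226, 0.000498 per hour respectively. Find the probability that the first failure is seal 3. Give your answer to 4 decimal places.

The time to first failure is exponential with rate Σλ = 0.000115 + 0.0002 + 0.000226 + 0.000498 = 0.001039.
P(seal 3 first) = λ_3/Σλ = 0.000226/0.001039 ≈ 0.2175.

0.2175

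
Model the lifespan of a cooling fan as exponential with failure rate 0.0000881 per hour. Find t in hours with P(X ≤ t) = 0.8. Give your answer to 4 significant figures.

18270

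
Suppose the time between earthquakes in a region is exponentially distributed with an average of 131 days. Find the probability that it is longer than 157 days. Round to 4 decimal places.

The rate is λ = 1/131 = 0.00763359 per day.
P(X > 157) = e^(−λ·157) = e^(−1.1985) ≈ 0.3017.

0.3017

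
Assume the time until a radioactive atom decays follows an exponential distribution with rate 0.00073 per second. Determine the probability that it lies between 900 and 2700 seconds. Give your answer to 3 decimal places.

0.379

P(900 < X < 2700) = e^(−λ·900) − e^(−λ·2700) = 0.51840 − 0.13932 ≈ 0.379.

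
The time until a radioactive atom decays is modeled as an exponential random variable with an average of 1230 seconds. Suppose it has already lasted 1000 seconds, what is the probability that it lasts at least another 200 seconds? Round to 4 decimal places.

0.8499

The rate is λ = 1/1230 = 0.000813008 per second.
P(X > s+t | X > s) = e^(−λ(s+t))/e^(−λs) = e^(−λt), independent of s = 1000.
P(X > 200) = e^(−0.1626) ≈ 0.8499.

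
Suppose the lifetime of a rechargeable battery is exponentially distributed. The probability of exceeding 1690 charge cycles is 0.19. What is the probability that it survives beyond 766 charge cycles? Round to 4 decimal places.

0.4711

e^(−λ·1690) = 0.19 ⇒ λ = −ln(0.19)/1690 = 0.000982681.
P(X > 766) = e^(−0.000982681·766) = e^(−0.75273) ≈ 0.4711.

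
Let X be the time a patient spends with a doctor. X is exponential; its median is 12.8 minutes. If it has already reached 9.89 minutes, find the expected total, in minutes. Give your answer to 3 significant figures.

28.4

For an exponential, median = ln(2)/λ, so λ = ln 2 / 12.8 = 0.0541521 per minute.
By memorylessness, E[X | X > 9.89] = 9.89 + 1/λ = 9.89 + 18.4665 = 28.3565 minutes.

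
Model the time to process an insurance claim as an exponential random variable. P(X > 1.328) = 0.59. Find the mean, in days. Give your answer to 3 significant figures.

e^(−λ·1.328) = 0.59 ⇒ λ = −ln(0.59)/1.328 = 0.397314.
Mean = 1/λ = 2.5169 days.

2.52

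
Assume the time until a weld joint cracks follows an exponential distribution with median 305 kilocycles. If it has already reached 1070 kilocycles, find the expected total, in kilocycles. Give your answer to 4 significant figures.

For an exponential, median = ln(2)/λ, so λ = ln 2 / 305 = 0.00227261 per kilocycle.
By memorylessness, E[X | X > 1070] = 1070 + 1/λ = 1070 + 440.022 = 1510.02 kilocycles.

1510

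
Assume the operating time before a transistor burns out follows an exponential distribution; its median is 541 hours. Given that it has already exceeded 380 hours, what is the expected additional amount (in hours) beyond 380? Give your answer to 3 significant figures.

780

For an exponential, median = ln(2)/λ, so λ = ln 2 / 541 = 0.00128123 per hour.
By memorylessness, the remaining amount past any threshold is again Exp(λ) with mean 1/λ = 780.498 hours.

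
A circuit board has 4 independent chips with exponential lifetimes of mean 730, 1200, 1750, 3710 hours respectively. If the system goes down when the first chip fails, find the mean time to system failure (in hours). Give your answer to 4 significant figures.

328.5

The first failure time is exponential with rate Σλ_i = 1/730 + 1/1200 + 1/1750 + 1/3710 = 0.00304417 per hour.
E[min] = 1/Σλ = 1/0.00304417 = 328.497 hours.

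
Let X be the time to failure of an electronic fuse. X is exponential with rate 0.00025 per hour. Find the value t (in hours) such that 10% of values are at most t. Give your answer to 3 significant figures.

421

Set 1 − e^(−λt) = 0.1, so t = −ln(0.9)/λ = 0.10536/0.00025 ≈ 421.442 hours.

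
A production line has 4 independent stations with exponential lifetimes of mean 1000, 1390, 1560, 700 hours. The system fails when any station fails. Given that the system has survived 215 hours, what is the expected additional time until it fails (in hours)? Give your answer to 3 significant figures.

264

First-failure rate Σλ = 1/1000 + 1/1390 + 1/1560 + 1/700 = 0.00378902.
By memorylessness the expected residual is 1/Σλ = 263.92 hours, regardless of the 215 already elapsed.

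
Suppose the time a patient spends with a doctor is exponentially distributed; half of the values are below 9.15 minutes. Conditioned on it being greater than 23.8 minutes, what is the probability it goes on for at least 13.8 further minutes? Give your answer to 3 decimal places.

For an exponential, median = ln(2)/λ, so λ = ln 2 / 9.15 = 0.0757538 per minute.
The exponential is memoryless, so the remaining time is again Exp(λ): the condition X > 23.8 is irrelevant.
P(X > 13.8) = e^(−1.0454) ≈ 0.352.

0.352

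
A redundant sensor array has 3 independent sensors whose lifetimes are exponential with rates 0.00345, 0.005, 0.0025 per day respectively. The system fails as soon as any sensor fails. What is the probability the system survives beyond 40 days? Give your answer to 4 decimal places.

0.6453

The time to first failure is exponential with rate Σλ = 0.00345 + 0.005 + 0.0025 = 0.01095.
P(min > 40) = e^(−0.01095·40) = e^(−0.438) ≈ 0.6453.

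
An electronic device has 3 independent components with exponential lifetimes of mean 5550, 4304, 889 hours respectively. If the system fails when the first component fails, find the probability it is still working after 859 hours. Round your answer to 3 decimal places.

0.267

The first failure time is exponential with rate Σλ_i = 1/5550 + 1/4304 + 1/889 = 0.00153738 per hour.
P(min > 859) = e^(−0.00153738·859) = e^(−1.3206) ≈ 0.267.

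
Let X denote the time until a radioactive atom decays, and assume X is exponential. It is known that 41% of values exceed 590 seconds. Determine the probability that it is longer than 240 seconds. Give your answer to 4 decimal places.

0.6958

e^(−λ·590) = 0.41 ⇒ λ = −ln(0.41)/590 = 0.00151118.
P(X > 240) = e^(−0.00151118·240) = e^(−0.36268) ≈ 0.6958.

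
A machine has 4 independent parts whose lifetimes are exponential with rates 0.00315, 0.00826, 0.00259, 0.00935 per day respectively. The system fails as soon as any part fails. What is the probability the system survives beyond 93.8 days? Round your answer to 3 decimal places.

0.112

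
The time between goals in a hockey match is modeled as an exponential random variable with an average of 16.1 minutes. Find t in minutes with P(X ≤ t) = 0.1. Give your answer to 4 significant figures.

The rate is λ = 1/16.1 = 0.0621118 per minute.
Set 1 − e^(−λt) = 0.1, so t = −ln(0.9)/λ = 0.10536/0.0621118 ≈ 1.6963 minutes.

1.696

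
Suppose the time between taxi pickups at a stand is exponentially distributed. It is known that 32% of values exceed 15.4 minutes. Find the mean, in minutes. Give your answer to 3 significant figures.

e^(−λ·15.4) = 0.32 ⇒ λ = −ln(0.32)/15.4 = 0.0739892.
Mean = 1/λ = 13.5155 minutes.

13.5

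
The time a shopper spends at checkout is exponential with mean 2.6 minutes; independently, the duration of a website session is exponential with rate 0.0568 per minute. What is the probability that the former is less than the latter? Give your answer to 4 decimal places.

λ_1 = 1/2.6 = 0.384615, λ_2 = 0.0568.
For independent exponentials, P(the former < the latter) = λ_1/(λ_1+λ_2) = 0.384615/0.441415 ≈ 0.8713.

0.8713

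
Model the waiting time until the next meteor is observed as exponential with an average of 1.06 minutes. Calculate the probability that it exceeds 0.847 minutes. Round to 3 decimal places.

0.450

The rate is λ = 1/1.06 = 0.943396 per minute.
P(X > 0.847) = e^(−λ·0.847) = e^(−0.79906) ≈ 0.450.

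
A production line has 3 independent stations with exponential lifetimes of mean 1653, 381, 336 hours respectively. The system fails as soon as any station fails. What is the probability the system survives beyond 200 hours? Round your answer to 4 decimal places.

0.2890

The first failure time is exponential with rate Σλ_i = 1/1653 + 1/381 + 1/336 = 0.00620582 per hour.
P(min > 200) = e^(−0.00620582·200) = e^(−1.2412) ≈ 0.2890.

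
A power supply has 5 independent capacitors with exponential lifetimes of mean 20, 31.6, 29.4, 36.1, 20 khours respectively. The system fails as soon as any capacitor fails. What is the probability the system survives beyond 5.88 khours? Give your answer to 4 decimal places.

The first failure time is exponential with rate Σλ_i = 1/20 + 1/31.6 + 1/29.4 + 1/36.1 + 1/20 = 0.19336 per khour.
P(min > 5.88) = e^(−0.19336·5.88) = e^(−1.137) ≈ 0.3208.

0.3208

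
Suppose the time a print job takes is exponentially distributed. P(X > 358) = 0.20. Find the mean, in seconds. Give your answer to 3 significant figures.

e^(−λ·358) = 0.20 ⇒ λ = −ln(0.20)/358 = 0.00449564.
Mean = 1/λ = 222.438 seconds.

222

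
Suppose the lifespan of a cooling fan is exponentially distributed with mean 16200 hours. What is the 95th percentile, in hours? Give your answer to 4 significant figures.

48530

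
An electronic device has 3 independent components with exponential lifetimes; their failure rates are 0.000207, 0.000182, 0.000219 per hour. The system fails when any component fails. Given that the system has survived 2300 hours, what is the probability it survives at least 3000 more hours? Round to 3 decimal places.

0.161

Time to first failure ~ Exp(Σλ) with Σλ = 0.000608.
By memorylessness, P(T > 2300+3000 | T > 2300) = P(T > 3000) = e^(−0.000608·3000) ≈ 0.161.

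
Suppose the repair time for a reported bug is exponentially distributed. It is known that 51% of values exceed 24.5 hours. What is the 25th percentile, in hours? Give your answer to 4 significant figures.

e^(−λ·24.5) = 0.51 ⇒ λ = −ln(0.51)/24.5 = 0.0274835.
25th percentile: 1 − e^(−λt) = 0.25, t = −ln(0.75)/λ = 10.4675 hours.

10.47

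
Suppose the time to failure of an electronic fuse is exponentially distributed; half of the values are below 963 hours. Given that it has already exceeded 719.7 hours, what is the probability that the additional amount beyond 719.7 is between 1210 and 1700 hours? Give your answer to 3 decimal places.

For an exponential, median = ln(2)/λ, so λ = ln 2 / 963 = 0.000719779 per hour.
Memoryless: the residual past 719.7 is again Exp(λ).
P(1210 < residual < 1700) = e^(−λ·1210) − e^(−λ·1700) = 0.41856 − 0.29416 ≈ 0.124.

0.124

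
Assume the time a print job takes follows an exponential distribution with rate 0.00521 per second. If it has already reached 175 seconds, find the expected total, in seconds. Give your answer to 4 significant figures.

366.9

By memorylessness, E[X | X > 175] = 175 + 1/λ = 175 + 191.939 = 366.939 seconds.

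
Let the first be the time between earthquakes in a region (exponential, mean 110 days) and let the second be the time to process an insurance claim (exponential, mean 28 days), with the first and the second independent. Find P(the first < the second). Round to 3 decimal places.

0.203

λ_1 = 1/110 = 0.00909091, λ_2 = 1/28 = 0.0357143.
For independent exponentials, P(the first < the second) = λ_1/(λ_1+λ_2) = 0.00909091/0.0448052 ≈ 0.203.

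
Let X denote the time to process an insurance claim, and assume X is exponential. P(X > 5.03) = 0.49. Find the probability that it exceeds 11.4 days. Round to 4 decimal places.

e^(−λ·5.03) = 0.49 ⇒ λ = −ln(0.49)/5.03 = 0.141819.
P(X > 11.4) = e^(−0.141819·11.4) = e^(−1.6167) ≈ 0.1985.

0.1985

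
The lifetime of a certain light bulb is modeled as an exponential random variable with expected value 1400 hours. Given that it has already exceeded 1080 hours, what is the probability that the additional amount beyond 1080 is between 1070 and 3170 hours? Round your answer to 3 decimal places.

0.362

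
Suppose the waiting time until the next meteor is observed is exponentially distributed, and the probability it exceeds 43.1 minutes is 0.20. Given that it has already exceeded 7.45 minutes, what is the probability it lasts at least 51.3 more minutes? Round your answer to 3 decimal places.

From e^(−λ·43.1) = 0.20, λ = −ln(0.20)/43.1 = 0.0373419.
Memoryless: P(X > 7.45+51.3 | X > 7.45) = P(X > 51.3) = e^(−0.0373419·51.3) ≈ 0.147.

0.147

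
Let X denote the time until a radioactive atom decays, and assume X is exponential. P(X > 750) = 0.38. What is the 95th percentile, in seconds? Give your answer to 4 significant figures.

e^(−λ·750) = 0.38 ⇒ λ = −ln(0.38)/750 = 0.00129011.
95th percentile: 1 − e^(−λt) = 0.95, t = −ln(0.05)/λ = 2322.07 seconds.

2322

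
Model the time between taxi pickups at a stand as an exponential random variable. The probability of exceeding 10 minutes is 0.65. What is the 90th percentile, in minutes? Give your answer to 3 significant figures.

53.5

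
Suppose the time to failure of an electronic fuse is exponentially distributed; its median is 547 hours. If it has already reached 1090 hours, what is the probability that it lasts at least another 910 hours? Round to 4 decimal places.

For an exponential, median = ln(2)/λ, so λ = ln 2 / 547 = 0.00126718 per hour.
By the memoryless property, P(X > 1090+910 | X > 1090) = P(X > 910).
P(X > 910) = e^(−1.1531) ≈ 0.3156.

0.3156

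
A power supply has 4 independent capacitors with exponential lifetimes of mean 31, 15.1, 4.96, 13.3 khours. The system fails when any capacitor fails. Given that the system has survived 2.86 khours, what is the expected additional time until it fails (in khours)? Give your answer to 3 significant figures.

2.66

First-failure rate Σλ = 1/31 + 1/15.1 + 1/4.96 + 1/13.3 = 0.375284.
By memorylessness the expected residual is 1/Σλ = 2.66465 khours, regardless of the 2.86 already elapsed.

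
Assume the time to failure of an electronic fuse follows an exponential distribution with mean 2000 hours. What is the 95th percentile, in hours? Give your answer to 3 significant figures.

The rate is λ = 1/2000 = 0.0005 per hour.
Set 1 − e^(−λt) = 0.95, so t = −ln(0.05)/λ = 2.9957/0.0005 ≈ 5991.46 hours.

5990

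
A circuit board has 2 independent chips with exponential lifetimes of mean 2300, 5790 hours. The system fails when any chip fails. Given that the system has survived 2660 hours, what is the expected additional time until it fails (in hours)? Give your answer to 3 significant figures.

1650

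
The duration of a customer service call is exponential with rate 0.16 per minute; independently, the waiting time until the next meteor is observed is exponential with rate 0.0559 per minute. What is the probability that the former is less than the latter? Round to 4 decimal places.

0.7411

λ_1 = 0.16, λ_2 = 0.0559.
For independent exponentials, P(the former < the latter) = λ_1/(λ_1+λ_2) = 0.16/0.2159 ≈ 0.7411.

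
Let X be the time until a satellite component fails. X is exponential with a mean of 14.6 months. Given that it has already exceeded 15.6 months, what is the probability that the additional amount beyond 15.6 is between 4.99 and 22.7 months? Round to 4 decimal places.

0.4993

The rate is λ = 1/14.6 = 0.0684932 per month.
Memoryless: the residual past 15.6 is again Exp(λ).
P(4.99 < residual < 22.7) = e^(−λ·4.99) − e^(−λ·22.7) = 0.71050 − 0.21123 ≈ 0.4993.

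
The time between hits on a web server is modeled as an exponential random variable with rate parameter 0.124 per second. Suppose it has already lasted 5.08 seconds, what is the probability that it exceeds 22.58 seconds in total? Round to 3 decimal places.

By the memoryless property, P(X > 5.08+17.5 | X > 5.08) = P(X > 17.5).
P(X > 17.5) = e^(−2.17) ≈ 0.114.

0.114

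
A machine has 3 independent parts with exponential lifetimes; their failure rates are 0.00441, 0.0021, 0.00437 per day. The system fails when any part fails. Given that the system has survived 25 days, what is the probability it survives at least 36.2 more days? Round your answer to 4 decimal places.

0.6745

Time to first failure ~ Exp(Σλ) with Σλ = 0.01088.
By memorylessness, P(T > 25+36.2 | T > 25) = P(T > 36.2) = e^(−0.01088·36.2) ≈ 0.6745.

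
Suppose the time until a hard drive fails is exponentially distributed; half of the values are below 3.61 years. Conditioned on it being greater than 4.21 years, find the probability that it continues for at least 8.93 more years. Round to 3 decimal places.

For an exponential, median = ln(2)/λ, so λ = ln 2 / 3.61 = 0.192008 per year.
P(X > s+t | X > s) = e^(−λ(s+t))/e^(−λs) = e^(−λt), independent of s = 4.21.
P(X > 8.93) = e^(−1.7146) ≈ 0.180.

0.180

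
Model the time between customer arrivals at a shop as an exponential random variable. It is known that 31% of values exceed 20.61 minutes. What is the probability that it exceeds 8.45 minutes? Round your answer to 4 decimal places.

e^(−λ·20.61) = 0.31 ⇒ λ = −ln(0.31)/20.61 = 0.056826.
P(X > 8.45) = e^(−0.056826·8.45) = e^(−0.48018) ≈ 0.6187.

0.6187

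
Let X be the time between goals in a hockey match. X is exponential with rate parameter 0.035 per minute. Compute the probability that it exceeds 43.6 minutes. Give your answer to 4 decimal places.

P(X > 43.6) = e^(−λ·43.6) = e^(−1.526) ≈ 0.2174.

0.2174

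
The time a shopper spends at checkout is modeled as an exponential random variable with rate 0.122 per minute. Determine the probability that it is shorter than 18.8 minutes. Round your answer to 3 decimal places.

0.899

P(X ≤ 18.8) = 1 − e^(−λ·18.8) = 1 − e^(−2.2936) ≈ 0.899.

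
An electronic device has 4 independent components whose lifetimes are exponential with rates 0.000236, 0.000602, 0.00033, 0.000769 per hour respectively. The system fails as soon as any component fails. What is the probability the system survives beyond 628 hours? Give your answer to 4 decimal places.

The time to first failure is exponential with rate Σλ = 0.000236 + 0.000602 + 0.00033 + 0.000769 = 0.001937.
P(min > 628) = e^(−0.001937·628) = e^(−1.2164) ≈ 0.2963.

0.2963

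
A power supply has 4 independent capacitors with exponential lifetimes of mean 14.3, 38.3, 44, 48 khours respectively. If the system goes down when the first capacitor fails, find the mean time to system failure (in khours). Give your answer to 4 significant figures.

The first failure time is exponential with rate Σλ_i = 1/14.3 + 1/38.3 + 1/44 + 1/48 = 0.1396 per khour.
E[min] = 1/Σλ = 1/0.1396 = 7.16331 khours.

7.163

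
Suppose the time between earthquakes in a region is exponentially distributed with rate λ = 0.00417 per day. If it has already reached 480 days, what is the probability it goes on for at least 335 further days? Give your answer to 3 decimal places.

0.247

The exponential is memoryless, so the remaining time is again Exp(λ): the condition X > 480 is irrelevant.
P(X > 335) = e^(−1.397) ≈ 0.247.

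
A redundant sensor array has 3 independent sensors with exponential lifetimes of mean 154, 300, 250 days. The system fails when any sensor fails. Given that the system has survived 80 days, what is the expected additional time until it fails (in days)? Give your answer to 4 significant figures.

First-failure rate Σλ = 1/154 + 1/300 + 1/250 = 0.0138268.
By memorylessness the expected residual is 1/Σλ = 72.3231 days, regardless of the 80 already elapsed.

72.32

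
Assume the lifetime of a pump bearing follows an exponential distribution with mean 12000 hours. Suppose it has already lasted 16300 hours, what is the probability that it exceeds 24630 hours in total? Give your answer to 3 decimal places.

The rate is λ = 1/12000 = 0.0000833333 per hour.
The exponential is memoryless, so the remaining time is again Exp(λ): the condition X > 16300 is irrelevant.
P(X > 8330) = e^(−0.69417) ≈ 0.499.

0.499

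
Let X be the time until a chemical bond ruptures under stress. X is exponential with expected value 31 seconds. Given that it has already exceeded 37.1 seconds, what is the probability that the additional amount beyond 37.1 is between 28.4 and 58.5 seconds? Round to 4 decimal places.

The rate is λ = 1/31 = 0.0322581 per second.
Memoryless: the residual past 37.1 is again Exp(λ).
P(28.4 < residual < 58.5) = e^(−λ·28.4) − e^(−λ·58.5) = 0.40006 − 0.15151 ≈ 0.2486.

0.2486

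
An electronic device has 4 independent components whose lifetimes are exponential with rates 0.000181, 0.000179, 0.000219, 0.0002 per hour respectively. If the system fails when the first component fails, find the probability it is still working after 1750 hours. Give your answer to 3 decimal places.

0.256

The time to first failure is exponential with rate Σλ = 0.000181 + 0.000179 + 0.000219 + 0.0002 = 0.000779.
P(min > 1750) = e^(−0.000779·1750) = e^(−1.3632) ≈ 0.256.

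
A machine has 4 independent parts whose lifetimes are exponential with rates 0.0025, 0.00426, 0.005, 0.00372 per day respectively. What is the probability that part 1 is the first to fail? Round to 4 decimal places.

0.1615

The time to first failure is exponential with rate Σλ = 0.0025 + 0.00426 + 0.005 + 0.00372 = 0.01548.
P(part 1 first) = λ_1/Σλ = 0.0025/0.01548 ≈ 0.1615.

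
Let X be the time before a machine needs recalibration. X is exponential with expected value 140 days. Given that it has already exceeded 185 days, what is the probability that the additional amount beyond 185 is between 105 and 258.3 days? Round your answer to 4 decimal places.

0.3143

The rate is λ = 1/140 = 0.00714286 per day.
Memoryless: the residual past 185 is again Exp(λ).
P(105 < residual < 258.3) = e^(−λ·105) − e^(−λ·258.3) = 0.47237 − 0.15803 ≈ 0.3143.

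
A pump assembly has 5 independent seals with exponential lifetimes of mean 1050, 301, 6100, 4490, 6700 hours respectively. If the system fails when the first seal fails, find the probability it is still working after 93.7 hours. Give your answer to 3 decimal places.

The first failure time is exponential with rate Σλ_i = 1/1050 + 1/301 + 1/6100 + 1/4490 + 1/6700 = 0.00481055 per hour.
P(min > 93.7) = e^(−0.00481055·93.7) = e^(−0.45075) ≈ 0.637.

0.637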